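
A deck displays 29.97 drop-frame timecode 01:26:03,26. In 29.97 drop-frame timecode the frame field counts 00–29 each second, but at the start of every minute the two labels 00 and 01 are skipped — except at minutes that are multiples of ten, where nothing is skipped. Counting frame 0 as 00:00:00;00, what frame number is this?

154760

As if non-drop at 30 labels/s: (1 × 3600 + 26 × 60 + 3) × 30 + 26 = 154916.
Minute boundaries passed: 86; those not divisible by 10: 86 − 8 = 78; dropped labels = 2 × 78 = 156.
Actual frame index = 154916 − 156 = 154760.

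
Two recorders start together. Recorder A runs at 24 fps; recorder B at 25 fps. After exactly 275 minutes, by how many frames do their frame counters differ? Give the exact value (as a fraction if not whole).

275 min = 16500 s.
A emits 24 × 16500 = 396000 frames; B emits 25 × 16500 = 412500.
Difference = 16500 frames; B is ahead of A.

16500 frames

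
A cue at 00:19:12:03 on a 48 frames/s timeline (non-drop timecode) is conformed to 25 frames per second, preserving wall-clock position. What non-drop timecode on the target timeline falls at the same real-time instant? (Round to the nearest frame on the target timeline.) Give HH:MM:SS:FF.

00:19:12:02

Source frame index: (0×3600 + 19×60 + 12) × 48 + 3 = 55299.
Real time: 55299 / (48) = 18433/16 s.
Target frame: (18433/16) × (25) = 460825/16 ≈ 28801.562 → 28802.
At 25 labels/s: frame 28802 → 00:19:12:02.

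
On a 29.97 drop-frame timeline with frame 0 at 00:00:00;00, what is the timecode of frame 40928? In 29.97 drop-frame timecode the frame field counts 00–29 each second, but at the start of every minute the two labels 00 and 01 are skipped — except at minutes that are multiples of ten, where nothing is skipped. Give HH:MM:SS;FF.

Each 10-minute DF block holds 10 × 60 × 30 − 9 × 2 = 17982 frames. 40928 ÷ 17982 → 2 full blocks, remainder 4964.
Within the partial block the first minute is 1800 frames and each further minute 1798, so 2 further minute boundaries passed. Total skipped labels = 18 × 2 + 2 × 2 = 40.
Non-drop label index = 40928 + 40 = 40968; at 30 labels/s that is 00:22:45:18, i.e. DF 00:22:45;18.

00:22:45;18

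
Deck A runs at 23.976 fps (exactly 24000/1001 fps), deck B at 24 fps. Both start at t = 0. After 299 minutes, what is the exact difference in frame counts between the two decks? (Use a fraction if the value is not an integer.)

299 min = 17940 s.
A emits 24000/1001 × 17940 = 33120000/77 frames; B emits 24 × 17940 = 430560.
Difference = 33120/77 frames (≈ 430.1299); B is ahead of A.

33120/77 frames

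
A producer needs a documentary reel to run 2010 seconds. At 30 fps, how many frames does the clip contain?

60300 frames

Frames = 2010 × 30 = 60300.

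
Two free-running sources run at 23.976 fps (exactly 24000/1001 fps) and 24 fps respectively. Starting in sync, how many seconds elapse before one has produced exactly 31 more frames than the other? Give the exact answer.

31031/24 seconds

The gap grows by |24 − 24000/1001| = 24/1001 frames per second.
Time for a 31-frame gap: 31 ÷ (24/1001) = 31031/24 s.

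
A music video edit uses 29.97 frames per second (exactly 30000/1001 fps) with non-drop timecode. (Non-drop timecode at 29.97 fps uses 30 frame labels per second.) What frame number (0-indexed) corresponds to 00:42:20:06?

Total seconds to the label: (0 × 3600 + 42 × 60 + 20) = 2540.
Frame index = 2540 × 30 + 6 = 76206.

frame 76206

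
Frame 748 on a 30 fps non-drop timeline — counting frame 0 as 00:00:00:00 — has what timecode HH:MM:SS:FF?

00:00:24:28

748 ÷ 30 = 24 full seconds, remainder 28 frames.
24 s = 0 h 0 min 24 s.
Timecode: 00:00:24:28.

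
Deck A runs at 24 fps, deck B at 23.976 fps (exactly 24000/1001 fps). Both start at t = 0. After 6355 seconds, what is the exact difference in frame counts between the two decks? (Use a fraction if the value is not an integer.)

A emits 24 × 6355 = 152520 frames; B emits 24000/1001 × 6355 = 152520000/1001.
Difference = 152520/1001 frames (≈ 152.3676); B is behind A.

152520/1001 frames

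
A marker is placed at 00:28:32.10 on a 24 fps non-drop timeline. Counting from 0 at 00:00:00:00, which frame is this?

Total seconds to the label: (0 × 3600 + 28 × 60 + 32) = 1712.
Frame index = 1712 × 24 + 10 = 41098.

frame 41098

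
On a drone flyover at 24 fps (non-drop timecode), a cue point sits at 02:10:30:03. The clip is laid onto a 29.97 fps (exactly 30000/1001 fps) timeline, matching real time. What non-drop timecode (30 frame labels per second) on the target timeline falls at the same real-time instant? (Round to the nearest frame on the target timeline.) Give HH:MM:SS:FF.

02:10:22:09

Source frame index: (2×3600 + 10×60 + 30) × 24 + 3 = 187923.
Real time: 187923 / (24) = 62641/8 s.
Target frame: (62641/8) × (30000/1001) = 234903750/1001 ≈ 234669.081 → 234669.
At 30 labels/s: frame 234669 → 02:10:22:09.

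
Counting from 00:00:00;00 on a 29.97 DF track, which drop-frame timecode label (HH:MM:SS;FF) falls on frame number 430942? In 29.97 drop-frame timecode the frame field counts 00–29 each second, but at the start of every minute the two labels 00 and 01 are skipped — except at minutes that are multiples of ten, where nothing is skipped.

Each 10-minute DF block holds 10 × 60 × 30 − 9 × 2 = 17982 frames. 430942 ÷ 17982 → 23 full blocks, remainder 17356.
Within the partial block the first minute is 1800 frames and each further minute 1798, so 9 further minute boundaries passed. Total skipped labels = 18 × 23 + 2 × 9 = 432.
Non-drop label index = 430942 + 432 = 431374; at 30 labels/s that is 03:59:39:04, i.e. DF 03:59:39;04.

03:59:39;04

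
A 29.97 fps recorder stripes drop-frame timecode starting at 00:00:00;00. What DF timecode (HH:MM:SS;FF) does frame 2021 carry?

Ten DF minutes hold 17982 frames, so frame 2021 lies in block 0 (frames 0–17981) with 2021 frames into that block.
The block's first minute is 1800 frames and the rest 1798 each; 2021 frames reaches minute 1, so 0 × 18 + 1 × 2 = 2 labels have been skipped so far.
Adding those back, label number 2021 + 2 = 2023 at 30 labels/s is 67 s + 13 f = 0 h 1 min 7 s frame 13, i.e. 00:01:07;13.

00:01:07;13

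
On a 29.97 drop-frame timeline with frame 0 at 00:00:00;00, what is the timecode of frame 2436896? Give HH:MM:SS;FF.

22:35:11;06

Each 10-minute DF block holds 10 × 60 × 30 − 9 × 2 = 17982 frames. 2436896 ÷ 17982 → 135 full blocks, remainder 9326.
Within the partial block the first minute is 1800 frames and each further minute 1798, so 5 further minute boundaries passed. Total skipped labels = 18 × 135 + 2 × 5 = 2440.
Non-drop label index = 2436896 + 2440 = 2439336; at 30 labels/s that is 22:35:11:06, i.e. DF 22:35:11;06.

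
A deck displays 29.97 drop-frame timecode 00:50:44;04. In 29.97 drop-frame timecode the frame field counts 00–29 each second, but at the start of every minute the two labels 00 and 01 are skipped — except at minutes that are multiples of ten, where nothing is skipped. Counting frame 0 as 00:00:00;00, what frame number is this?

As if non-drop at 30 labels/s: (0 × 3600 + 50 × 60 + 44) × 30 + 4 = 91324.
Minute boundaries passed: 50; those not divisible by 10: 50 − 5 = 45; dropped labels = 2 × 45 = 90.
Actual frame index = 91324 − 90 = 91234.

91234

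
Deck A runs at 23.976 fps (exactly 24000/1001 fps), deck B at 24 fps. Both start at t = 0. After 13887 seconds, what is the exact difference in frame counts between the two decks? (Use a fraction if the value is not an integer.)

333288/1001 frames

A emits 24000/1001 × 13887 = 333288000/1001 frames; B emits 24 × 13887 = 333288.
Difference = 333288/1001 frames (≈ 332.9550); B is ahead of A.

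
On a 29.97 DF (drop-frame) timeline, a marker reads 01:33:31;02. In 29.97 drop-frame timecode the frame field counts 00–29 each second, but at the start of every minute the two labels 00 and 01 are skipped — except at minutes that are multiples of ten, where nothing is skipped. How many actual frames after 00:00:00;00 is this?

As if non-drop at 30 labels/s: (1 × 3600 + 33 × 60 + 31) × 30 + 2 = 168332.
Minute boundaries passed: 93; those not divisible by 10: 93 − 9 = 84; dropped labels = 2 × 84 = 168.
Actual frame index = 168332 − 168 = 168164.

168164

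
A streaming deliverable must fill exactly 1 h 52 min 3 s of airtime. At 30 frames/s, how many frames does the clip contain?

1 h 52 min 3 s = 6723 s.
Frames = 6723 × 30 = 201690.

201690 frames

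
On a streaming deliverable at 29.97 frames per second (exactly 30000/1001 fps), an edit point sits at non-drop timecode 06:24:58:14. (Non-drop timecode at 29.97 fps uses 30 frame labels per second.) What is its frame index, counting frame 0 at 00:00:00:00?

Total seconds to the label: (6 × 3600 + 24 × 60 + 58) = 23098.
Frame index = 23098 × 30 + 14 = 692954.

frame 692954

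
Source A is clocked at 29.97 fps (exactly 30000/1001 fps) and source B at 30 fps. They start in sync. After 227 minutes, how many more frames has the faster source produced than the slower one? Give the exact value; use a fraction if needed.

227 min = 13620 s.
A emits 30000/1001 × 13620 = 408600000/1001 frames; B emits 30 × 13620 = 408600.
Difference = 408600/1001 frames (≈ 408.1918); B is ahead of A.

408600/1001 frames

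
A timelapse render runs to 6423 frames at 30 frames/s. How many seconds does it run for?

Running time = 6423 / (30) = 214.1 s.

214.1 seconds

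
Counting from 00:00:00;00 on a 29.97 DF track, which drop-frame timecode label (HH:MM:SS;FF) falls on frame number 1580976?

14:39:12;00

Each 10-minute DF block holds 10 × 60 × 30 − 9 × 2 = 17982 frames. 1580976 ÷ 17982 → 87 full blocks, remainder 16542.
Within the partial block the first minute is 1800 frames and each further minute 1798, so 9 further minute boundaries passed. Total skipped labels = 18 × 87 + 2 × 9 = 1584.
Non-drop label index = 1580976 + 1584 = 1582560; at 30 labels/s that is 14:39:12:00, i.e. DF 14:39:12;00.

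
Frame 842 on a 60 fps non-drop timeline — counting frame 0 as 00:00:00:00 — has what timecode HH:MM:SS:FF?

842 ÷ 60 = 14 full seconds, remainder 2 frames.
14 s = 0 h 0 min 14 s.
Timecode: 00:00:14:02.

00:00:14:02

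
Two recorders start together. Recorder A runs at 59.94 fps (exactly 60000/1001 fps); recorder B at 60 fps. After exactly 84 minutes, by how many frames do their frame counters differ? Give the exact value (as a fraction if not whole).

84 min = 5040 s.
A emits 60000/1001 × 5040 = 43200000/143 frames; B emits 60 × 5040 = 302400.
Difference = 43200/143 frames (≈ 302.0979); B is ahead of A.

43200/143 frames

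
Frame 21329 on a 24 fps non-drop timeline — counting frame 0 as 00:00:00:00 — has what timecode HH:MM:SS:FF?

21329 ÷ 24 = 888 full seconds, remainder 17 frames.
888 s = 0 h 14 min 48 s.
Timecode: 00:14:48:17.

00:14:48:17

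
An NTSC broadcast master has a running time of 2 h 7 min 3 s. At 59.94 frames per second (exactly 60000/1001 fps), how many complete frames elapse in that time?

456923 frames

2 h 7 min 3 s = 7623 s.
Frames = 7623 × 60000/1001 = 5940000/13 ≈ 456923.0769.
Complete frames: 456923.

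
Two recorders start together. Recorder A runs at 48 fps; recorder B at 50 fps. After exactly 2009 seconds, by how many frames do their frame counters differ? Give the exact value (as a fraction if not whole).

A emits 48 × 2009 = 96432 frames; B emits 50 × 2009 = 100450.
Difference = 4018 frames; B is ahead of A.

4018 frames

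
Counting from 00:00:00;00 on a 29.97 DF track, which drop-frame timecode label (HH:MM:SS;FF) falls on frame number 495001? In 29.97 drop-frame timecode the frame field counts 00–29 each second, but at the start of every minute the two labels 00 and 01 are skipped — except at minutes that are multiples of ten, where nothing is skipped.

04:35:16;17

Ten DF minutes hold 17982 frames, so frame 495001 lies in block 27 (frames 485514–503495) with 9487 frames into that block.
The block's first minute is 1800 frames and the rest 1798 each; 9487 frames reaches minute 5, so 27 × 18 + 5 × 2 = 496 labels have been skipped so far.
Adding those back, label number 495001 + 496 = 495497 at 30 labels/s is 16516 s + 17 f = 4 h 35 min 16 s frame 17, i.e. 04:35:16;17.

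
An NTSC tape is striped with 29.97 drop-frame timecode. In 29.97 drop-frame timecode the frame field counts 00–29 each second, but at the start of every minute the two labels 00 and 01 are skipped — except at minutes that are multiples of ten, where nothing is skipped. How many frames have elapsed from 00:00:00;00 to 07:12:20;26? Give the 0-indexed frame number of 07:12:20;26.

As if non-drop at 30 labels/s: (7 × 3600 + 12 × 60 + 20) × 30 + 26 = 778226.
Minute boundaries passed: 432; those not divisible by 10: 432 − 43 = 389; dropped labels = 2 × 389 = 778.
Actual frame index = 778226 − 778 = 777448.

777448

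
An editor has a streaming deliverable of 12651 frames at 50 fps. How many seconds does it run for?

Running time = 12651 / (50) = 253.02 s.

253.02 seconds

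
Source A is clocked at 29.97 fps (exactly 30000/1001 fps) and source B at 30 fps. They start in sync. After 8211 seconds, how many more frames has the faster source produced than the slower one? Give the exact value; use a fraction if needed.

A emits 30000/1001 × 8211 = 35190000/143 frames; B emits 30 × 8211 = 246330.
Difference = 35190/143 frames (≈ 246.0839); B is ahead of A.

35190/143 frames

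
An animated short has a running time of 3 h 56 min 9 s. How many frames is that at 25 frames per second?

354225 frames

3 h 56 min 9 s = 14169 s.
Frames = 14169 × 25 = 354225.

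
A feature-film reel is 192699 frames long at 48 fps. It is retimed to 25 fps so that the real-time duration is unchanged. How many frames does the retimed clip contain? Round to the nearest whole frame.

100364 frames

Frames at target rate = 192699 × (25) / (48) = 1605825/16 ≈ 100364.062.
Nearest whole frame: 100364.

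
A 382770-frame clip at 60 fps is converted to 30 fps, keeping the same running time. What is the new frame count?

191385 frames

Target frames = source frames × (target rate / source rate) = 382770 × (30)/(60) = 382770 × 1/2 = 191385.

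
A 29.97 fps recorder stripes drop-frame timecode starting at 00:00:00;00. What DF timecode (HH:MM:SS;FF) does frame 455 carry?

Each 10-minute DF block holds 10 × 60 × 30 − 9 × 2 = 17982 frames. 455 ÷ 17982 → 0 full blocks, remainder 455.
Within the partial block the first minute is 1800 frames and each further minute 1798, so 0 further minute boundaries passed. Total skipped labels = 18 × 0 + 2 × 0 = 0.
Non-drop label index = 455 + 0 = 455; at 30 labels/s that is 00:00:15:05, i.e. DF 00:00:15;05.

00:00:15;05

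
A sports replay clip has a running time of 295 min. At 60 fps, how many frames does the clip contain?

1062000 frames

295 min = 17700 s.
Frames = 17700 × 60 = 1062000.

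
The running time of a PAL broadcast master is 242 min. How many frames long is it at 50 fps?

726000 frames

242 min = 14520 s.
Frames = 14520 × 50 = 726000.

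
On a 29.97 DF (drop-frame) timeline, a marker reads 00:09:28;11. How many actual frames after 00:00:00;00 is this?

Complete 10-minute blocks: 0, each 17982 frames → 0.
Remaining 9 whole minutes in the current block: 1800 + 8 × 1798 = 16184 frames.
Within the current minute: 28 × 30 + 11 − 2 = 849 (labels ;00/;01 skipped at this minute). Total = 0 + 16184 + 849 = 17033.

17033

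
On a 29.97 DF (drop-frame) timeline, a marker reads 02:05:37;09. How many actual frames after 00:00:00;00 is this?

225893

Complete 10-minute blocks: 12, each 17982 frames → 215784.
Remaining 5 whole minutes in the current block: 1800 + 4 × 1798 = 8992 frames.
Within the current minute: 37 × 30 + 9 − 2 = 1117 (labels ;00/;01 skipped at this minute). Total = 215784 + 8992 + 1117 = 225893.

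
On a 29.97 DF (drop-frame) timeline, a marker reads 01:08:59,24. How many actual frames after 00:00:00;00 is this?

Complete 10-minute blocks: 6, each 17982 frames → 107892.
Remaining 8 whole minutes in the current block: 1800 + 7 × 1798 = 14386 frames.
Within the current minute: 59 × 30 + 24 − 2 = 1792 (labels ;00/;01 skipped at this minute). Total = 107892 + 14386 + 1792 = 124070.

124070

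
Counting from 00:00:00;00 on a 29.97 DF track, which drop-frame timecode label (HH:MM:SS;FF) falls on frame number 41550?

00:23:06;12

Ten DF minutes hold 17982 frames, so frame 41550 lies in block 2 (frames 35964–53945) with 5586 frames into that block.
The block's first minute is 1800 frames and the rest 1798 each; 5586 frames reaches minute 3, so 2 × 18 + 3 × 2 = 42 labels have been skipped so far.
Adding those back, label number 41550 + 42 = 41592 at 30 labels/s is 1386 s + 12 f = 0 h 23 min 6 s frame 12, i.e. 00:23:06;12.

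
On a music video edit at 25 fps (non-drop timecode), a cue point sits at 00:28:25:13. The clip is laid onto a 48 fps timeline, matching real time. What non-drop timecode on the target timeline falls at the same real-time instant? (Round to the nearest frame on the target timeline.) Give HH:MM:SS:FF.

00:28:25:25

Source frame index: (0×3600 + 28×60 + 25) × 25 + 13 = 42638.
Real time: 42638 / (25) = 42638/25 s.
Target frame: (42638/25) × (48) = 2046624/25 ≈ 81864.960 → 81865.
At 48 labels/s: frame 81865 → 00:28:25:25.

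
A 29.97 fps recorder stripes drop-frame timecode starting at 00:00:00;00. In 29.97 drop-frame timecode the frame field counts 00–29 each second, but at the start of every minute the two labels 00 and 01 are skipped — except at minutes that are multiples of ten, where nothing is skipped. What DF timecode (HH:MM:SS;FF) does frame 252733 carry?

02:20:32;25

Ten DF minutes hold 17982 frames, so frame 252733 lies in block 14 (frames 251748–269729) with 985 frames into that block.
The block's first minute is 1800 frames and the rest 1798 each; 985 frames reaches minute 0, so 14 × 18 + 0 × 2 = 252 labels have been skipped so far.
Adding those back, label number 252733 + 252 = 252985 at 30 labels/s is 8432 s + 25 f = 2 h 20 min 32 s frame 25, i.e. 02:20:32;25.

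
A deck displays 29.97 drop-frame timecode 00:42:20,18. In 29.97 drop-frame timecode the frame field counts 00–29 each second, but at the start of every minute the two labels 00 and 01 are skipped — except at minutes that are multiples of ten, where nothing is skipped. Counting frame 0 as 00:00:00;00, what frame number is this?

76142

Complete 10-minute blocks: 4, each 17982 frames → 71928.
Remaining 2 whole minutes in the current block: 1800 + 1 × 1798 = 3598 frames.
Within the current minute: 20 × 30 + 18 − 2 = 616 (labels ;00/;01 skipped at this minute). Total = 71928 + 3598 + 616 = 76142.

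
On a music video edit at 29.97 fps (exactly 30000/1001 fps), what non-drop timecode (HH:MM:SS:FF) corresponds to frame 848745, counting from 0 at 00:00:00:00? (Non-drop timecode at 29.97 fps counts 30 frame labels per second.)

848745 ÷ 30 = 28291 full seconds, remainder 15 frames.
28291 s = 7 h 51 min 31 s.
Timecode: 07:51:31:15.

07:51:31:15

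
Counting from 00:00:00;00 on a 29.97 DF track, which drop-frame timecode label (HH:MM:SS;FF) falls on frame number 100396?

00:55:49;26

Each 10-minute DF block holds 10 × 60 × 30 − 9 × 2 = 17982 frames. 100396 ÷ 17982 → 5 full blocks, remainder 10486.
Within the partial block the first minute is 1800 frames and each further minute 1798, so 5 further minute boundaries passed. Total skipped labels = 18 × 5 + 2 × 5 = 100.
Non-drop label index = 100396 + 100 = 100496; at 30 labels/s that is 00:55:49:26, i.e. DF 00:55:49;26.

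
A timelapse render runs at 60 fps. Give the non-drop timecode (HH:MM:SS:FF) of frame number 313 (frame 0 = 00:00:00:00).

00:00:05:13

313 ÷ 60 = 5 full seconds, remainder 13 frames.
5 s = 0 h 0 min 5 s.
Timecode: 00:00:05:13.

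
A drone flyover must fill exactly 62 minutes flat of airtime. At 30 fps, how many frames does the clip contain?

111600 frames

62 min = 3720 s.
Frames = 3720 × 30 = 111600.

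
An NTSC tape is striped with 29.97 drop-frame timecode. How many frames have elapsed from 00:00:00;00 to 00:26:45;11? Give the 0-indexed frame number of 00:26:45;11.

48113

As if non-drop at 30 labels/s: (0 × 3600 + 26 × 60 + 45) × 30 + 11 = 48161.
Minute boundaries passed: 26; those not divisible by 10: 26 − 2 = 24; dropped labels = 2 × 24 = 48.
Actual frame index = 48161 − 48 = 48113.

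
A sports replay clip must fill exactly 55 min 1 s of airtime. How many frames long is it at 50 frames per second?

55 min 1 s = 3301 s.
Frames = 3301 × 50 = 165050.

165050 frames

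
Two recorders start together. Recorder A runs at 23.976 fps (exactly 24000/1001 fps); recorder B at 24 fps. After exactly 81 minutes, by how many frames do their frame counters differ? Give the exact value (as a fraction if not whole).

116640/1001 frames

81 min = 4860 s.
A emits 24000/1001 × 4860 = 116640000/1001 frames; B emits 24 × 4860 = 116640.
Difference = 116640/1001 frames (≈ 116.5235); B is ahead of A.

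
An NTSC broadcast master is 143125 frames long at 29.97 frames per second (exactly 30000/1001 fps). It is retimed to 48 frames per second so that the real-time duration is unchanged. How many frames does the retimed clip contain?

Target frames = source frames × (target rate / source rate) = 143125 × (48)/(30000/1001) = 143125 × 1001/625 = 229229.

229229 frames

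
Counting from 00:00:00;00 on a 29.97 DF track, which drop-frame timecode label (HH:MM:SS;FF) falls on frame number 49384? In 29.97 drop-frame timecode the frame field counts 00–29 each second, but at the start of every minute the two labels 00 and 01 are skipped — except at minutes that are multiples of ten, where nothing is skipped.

00:27:27;24

Each 10-minute DF block holds 10 × 60 × 30 − 9 × 2 = 17982 frames. 49384 ÷ 17982 → 2 full blocks, remainder 13420.
Within the partial block the first minute is 1800 frames and each further minute 1798, so 7 further minute boundaries passed. Total skipped labels = 18 × 2 + 2 × 7 = 50.
Non-drop label index = 49384 + 50 = 49434; at 30 labels/s that is 00:27:27:24, i.e. DF 00:27:27;24.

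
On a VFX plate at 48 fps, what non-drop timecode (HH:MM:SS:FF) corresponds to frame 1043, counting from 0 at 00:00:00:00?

1043 ÷ 48 = 21 full seconds, remainder 35 frames.
21 s = 0 h 0 min 21 s.
Timecode: 00:00:21:35.

00:00:21:35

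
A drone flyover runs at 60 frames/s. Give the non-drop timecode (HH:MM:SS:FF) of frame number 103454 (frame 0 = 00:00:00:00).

00:28:44:14

103454 ÷ 60 = 1724 full seconds, remainder 14 frames.
1724 s = 0 h 28 min 44 s.
Timecode: 00:28:44:14.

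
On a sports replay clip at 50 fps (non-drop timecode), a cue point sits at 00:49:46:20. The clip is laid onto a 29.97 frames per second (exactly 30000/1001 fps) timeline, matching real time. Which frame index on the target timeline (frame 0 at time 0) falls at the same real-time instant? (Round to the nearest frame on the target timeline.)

frame 89502

Source frame index: (0×3600 + 49×60 + 46) × 50 + 20 = 149320.
Real time: 149320 / (50) = 14932/5 s.
Target frame: (14932/5) × (30000/1001) = 89592000/1001 ≈ 89502.498 → 89502.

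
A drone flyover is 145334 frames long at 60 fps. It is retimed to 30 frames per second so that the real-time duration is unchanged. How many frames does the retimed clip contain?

Target frames = source frames × (target rate / source rate) = 145334 × (30)/(60) = 145334 × 1/2 = 72667.

72667 frames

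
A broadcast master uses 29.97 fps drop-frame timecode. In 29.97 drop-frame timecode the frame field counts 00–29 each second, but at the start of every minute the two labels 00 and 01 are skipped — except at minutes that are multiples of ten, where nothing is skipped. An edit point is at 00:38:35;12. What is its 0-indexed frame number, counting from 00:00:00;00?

As if non-drop at 30 labels/s: (0 × 3600 + 38 × 60 + 35) × 30 + 12 = 69462.
Minute boundaries passed: 38; those not divisible by 10: 38 − 3 = 35; dropped labels = 2 × 35 = 70.
Actual frame index = 69462 − 70 = 69392.

69392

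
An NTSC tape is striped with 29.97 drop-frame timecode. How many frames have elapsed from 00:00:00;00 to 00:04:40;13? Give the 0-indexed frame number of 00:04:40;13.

Complete 10-minute blocks: 0, each 17982 frames → 0.
Remaining 4 whole minutes in the current block: 1800 + 3 × 1798 = 7194 frames.
Within the current minute: 40 × 30 + 13 − 2 = 1211 (labels ;00/;01 skipped at this minute). Total = 0 + 7194 + 1211 = 8405.

8405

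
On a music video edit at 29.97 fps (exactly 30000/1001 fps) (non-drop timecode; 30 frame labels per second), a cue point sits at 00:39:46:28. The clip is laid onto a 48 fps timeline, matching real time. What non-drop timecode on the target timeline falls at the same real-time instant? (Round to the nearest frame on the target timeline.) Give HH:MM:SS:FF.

Source frame index: (0×3600 + 39×60 + 46) × 30 + 28 = 71608.
Real time: 71608 / (30000/1001) = 8959951/3750 s.
Target frame: (8959951/3750) × (48) = 71679608/625 ≈ 114687.373 → 114687.
At 48 labels/s: frame 114687 → 00:39:49:15.

00:39:49:15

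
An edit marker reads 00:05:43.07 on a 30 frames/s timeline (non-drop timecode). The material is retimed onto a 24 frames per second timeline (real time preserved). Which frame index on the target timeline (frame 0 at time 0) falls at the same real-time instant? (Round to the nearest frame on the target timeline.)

frame 8238

Source frame index: (0×3600 + 5×60 + 43) × 30 + 7 = 10297.
Real time: 10297 / (30) = 10297/30 s.
Target frame: (10297/30) × (24) = 41188/5 ≈ 8237.600 → 8238.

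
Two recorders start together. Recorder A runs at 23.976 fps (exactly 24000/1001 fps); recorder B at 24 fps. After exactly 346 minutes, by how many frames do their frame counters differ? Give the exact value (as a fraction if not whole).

346 min = 20760 s.
A emits 24000/1001 × 20760 = 498240000/1001 frames; B emits 24 × 20760 = 498240.
Difference = 498240/1001 frames (≈ 497.7423); B is ahead of A.

498240/1001 frames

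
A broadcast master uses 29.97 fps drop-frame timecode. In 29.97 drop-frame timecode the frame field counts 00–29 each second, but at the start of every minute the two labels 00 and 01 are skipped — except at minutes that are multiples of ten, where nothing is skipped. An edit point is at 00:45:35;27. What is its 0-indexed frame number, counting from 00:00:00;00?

81995

As if non-drop at 30 labels/s: (0 × 3600 + 45 × 60 + 35) × 30 + 27 = 82077.
Minute boundaries passed: 45; those not divisible by 10: 45 − 4 = 41; dropped labels = 2 × 41 = 82.
Actual frame index = 82077 − 82 = 81995.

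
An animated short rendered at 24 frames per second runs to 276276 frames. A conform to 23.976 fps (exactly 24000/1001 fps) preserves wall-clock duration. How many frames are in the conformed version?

276000 frames

Target frames = source frames × (target rate / source rate) = 276276 × (24000/1001)/(24) = 276276 × 1000/1001 = 276000.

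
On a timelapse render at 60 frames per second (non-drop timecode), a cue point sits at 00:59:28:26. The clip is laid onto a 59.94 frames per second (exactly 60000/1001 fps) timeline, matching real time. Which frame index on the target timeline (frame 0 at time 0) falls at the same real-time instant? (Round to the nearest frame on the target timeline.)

frame 213892

Source frame index: (0×3600 + 59×60 + 28) × 60 + 26 = 214106.
Real time: 214106 / (60) = 107053/30 s.
Target frame: (107053/30) × (60000/1001) = 214106000/1001 ≈ 213892.108 → 213892.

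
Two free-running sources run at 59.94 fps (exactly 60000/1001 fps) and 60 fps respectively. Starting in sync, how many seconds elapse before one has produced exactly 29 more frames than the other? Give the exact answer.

29029/60 seconds

The gap grows by |60 − 60000/1001| = 60/1001 frames per second.
Time for a 29-frame gap: 29 ÷ (60/1001) = 29029/60 s.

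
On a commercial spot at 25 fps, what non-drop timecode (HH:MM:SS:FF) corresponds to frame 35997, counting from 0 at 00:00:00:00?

00:23:59:22

35997 ÷ 25 = 1439 full seconds, remainder 22 frames.
1439 s = 0 h 23 min 59 s.
Timecode: 00:23:59:22.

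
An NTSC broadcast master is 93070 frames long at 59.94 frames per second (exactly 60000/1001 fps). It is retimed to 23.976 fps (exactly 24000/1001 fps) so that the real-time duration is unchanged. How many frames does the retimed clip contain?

37228 frames

Target frames = source frames × (target rate / source rate) = 93070 × (24000/1001)/(60000/1001) = 93070 × 2/5 = 37228.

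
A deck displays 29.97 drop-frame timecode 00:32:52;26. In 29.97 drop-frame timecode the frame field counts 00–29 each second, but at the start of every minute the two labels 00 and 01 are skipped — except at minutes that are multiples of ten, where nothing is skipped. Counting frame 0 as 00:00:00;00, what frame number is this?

As if non-drop at 30 labels/s: (0 × 3600 + 32 × 60 + 52) × 30 + 26 = 59186.
Minute boundaries passed: 32; those not divisible by 10: 32 − 3 = 29; dropped labels = 2 × 29 = 58.
Actual frame index = 59186 − 58 = 59128.

59128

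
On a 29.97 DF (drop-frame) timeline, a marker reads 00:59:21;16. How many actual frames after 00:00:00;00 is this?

As if non-drop at 30 labels/s: (0 × 3600 + 59 × 60 + 21) × 30 + 16 = 106846.
Minute boundaries passed: 59; those not divisible by 10: 59 − 5 = 54; dropped labels = 2 × 54 = 108.
Actual frame index = 106846 − 108 = 106738.

106738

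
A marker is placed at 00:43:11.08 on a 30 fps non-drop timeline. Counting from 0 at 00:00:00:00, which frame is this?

frame 77738

Total seconds to the label: (0 × 3600 + 43 × 60 + 11) = 2591.
Frame index = 2591 × 30 + 8 = 77738.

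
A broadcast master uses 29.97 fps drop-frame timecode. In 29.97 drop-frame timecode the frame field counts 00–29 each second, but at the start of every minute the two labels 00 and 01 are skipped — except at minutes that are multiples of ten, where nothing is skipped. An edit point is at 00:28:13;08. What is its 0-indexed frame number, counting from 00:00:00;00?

Complete 10-minute blocks: 2, each 17982 frames → 35964.
Remaining 8 whole minutes in the current block: 1800 + 7 × 1798 = 14386 frames.
Within the current minute: 13 × 30 + 8 − 2 = 396 (labels ;00/;01 skipped at this minute). Total = 35964 + 14386 + 396 = 50746.

50746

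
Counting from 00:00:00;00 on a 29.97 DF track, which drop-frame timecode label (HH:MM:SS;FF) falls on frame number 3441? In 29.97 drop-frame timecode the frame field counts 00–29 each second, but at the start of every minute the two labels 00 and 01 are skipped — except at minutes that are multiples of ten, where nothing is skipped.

00:01:54;23

Ten DF minutes hold 17982 frames, so frame 3441 lies in block 0 (frames 0–17981) with 3441 frames into that block.
The block's first minute is 1800 frames and the rest 1798 each; 3441 frames reaches minute 1, so 0 × 18 + 1 × 2 = 2 labels have been skipped so far.
Adding those back, label number 3441 + 2 = 3443 at 30 labels/s is 114 s + 23 f = 0 h 1 min 54 s frame 23, i.e. 00:01:54;23.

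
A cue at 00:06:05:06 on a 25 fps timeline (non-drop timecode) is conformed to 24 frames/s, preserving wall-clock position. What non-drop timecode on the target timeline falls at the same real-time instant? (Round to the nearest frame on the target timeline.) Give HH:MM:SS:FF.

Source frame index: (0×3600 + 6×60 + 5) × 25 + 6 = 9131.
Real time: 9131 / (25) = 9131/25 s.
Target frame: (9131/25) × (24) = 219144/25 ≈ 8765.760 → 8766.
At 24 labels/s: frame 8766 → 00:06:05:06.

00:06:05:06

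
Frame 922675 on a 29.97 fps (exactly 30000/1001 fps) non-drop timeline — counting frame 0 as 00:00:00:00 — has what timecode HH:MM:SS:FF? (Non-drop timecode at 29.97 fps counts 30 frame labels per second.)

08:32:35:25

922675 ÷ 30 = 30755 full seconds, remainder 25 frames.
30755 s = 8 h 32 min 35 s.
Timecode: 08:32:35:25.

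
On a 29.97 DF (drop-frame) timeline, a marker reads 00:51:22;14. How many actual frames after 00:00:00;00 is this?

Complete 10-minute blocks: 5, each 17982 frames → 89910.
Remaining 1 whole minute in the current block: 1800 + 0 × 1798 = 1800 frames.
Within the current minute: 22 × 30 + 14 − 2 = 672 (labels ;00/;01 skipped at this minute). Total = 89910 + 1800 + 672 = 92382.

92382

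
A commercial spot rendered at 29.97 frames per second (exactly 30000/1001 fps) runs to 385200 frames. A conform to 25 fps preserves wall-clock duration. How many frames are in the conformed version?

Target frames = source frames × (target rate / source rate) = 385200 × (25)/(30000/1001) = 385200 × 1001/1200 = 321321.

321321 frames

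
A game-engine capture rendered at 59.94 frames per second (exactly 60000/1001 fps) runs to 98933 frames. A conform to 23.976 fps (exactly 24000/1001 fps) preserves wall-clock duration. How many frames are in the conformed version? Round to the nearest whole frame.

Frames at target rate = 98933 × (24000/1001) / (60000/1001) = 197866/5 ≈ 39573.200.
Nearest whole frame: 39573.

39573 frames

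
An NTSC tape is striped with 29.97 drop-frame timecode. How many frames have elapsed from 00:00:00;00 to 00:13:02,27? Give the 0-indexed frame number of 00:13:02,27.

23463

Complete 10-minute blocks: 1, each 17982 frames → 17982.
Remaining 3 whole minutes in the current block: 1800 + 2 × 1798 = 5396 frames.
Within the current minute: 2 × 30 + 27 − 2 = 85 (labels ;00/;01 skipped at this minute). Total = 17982 + 5396 + 85 = 23463.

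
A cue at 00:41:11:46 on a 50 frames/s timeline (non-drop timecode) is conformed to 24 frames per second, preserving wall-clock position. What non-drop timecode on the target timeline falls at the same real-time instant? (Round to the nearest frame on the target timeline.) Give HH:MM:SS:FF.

Source frame index: (0×3600 + 41×60 + 11) × 50 + 46 = 123596.
Real time: 123596 / (50) = 61798/25 s.
Target frame: (61798/25) × (24) = 1483152/25 ≈ 59326.080 → 59326.
At 24 labels/s: frame 59326 → 00:41:11:22.

00:41:11:22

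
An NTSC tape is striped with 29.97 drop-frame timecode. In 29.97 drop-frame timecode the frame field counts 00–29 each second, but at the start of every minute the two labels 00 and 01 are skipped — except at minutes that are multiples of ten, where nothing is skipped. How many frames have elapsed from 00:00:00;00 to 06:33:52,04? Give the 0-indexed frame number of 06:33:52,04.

Complete 10-minute blocks: 39, each 17982 frames → 701298.
Remaining 3 whole minutes in the current block: 1800 + 2 × 1798 = 5396 frames.
Within the current minute: 52 × 30 + 4 − 2 = 1562 (labels ;00/;01 skipped at this minute). Total = 701298 + 5396 + 1562 = 708256.

708256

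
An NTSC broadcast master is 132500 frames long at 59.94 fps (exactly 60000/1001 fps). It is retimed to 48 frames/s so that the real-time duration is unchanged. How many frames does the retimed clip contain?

106106 frames

Target frames = source frames × (target rate / source rate) = 132500 × (48)/(60000/1001) = 132500 × 1001/1250 = 106106.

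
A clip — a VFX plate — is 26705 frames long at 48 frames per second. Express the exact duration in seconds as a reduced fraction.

26705/48 seconds

Running time = 26705 ÷ (48) = 26705 × 1/48 = 26705/48 s.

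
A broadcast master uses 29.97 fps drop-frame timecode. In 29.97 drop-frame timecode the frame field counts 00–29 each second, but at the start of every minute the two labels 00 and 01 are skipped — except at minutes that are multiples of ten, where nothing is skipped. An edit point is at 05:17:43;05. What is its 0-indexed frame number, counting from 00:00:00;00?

As if non-drop at 30 labels/s: (5 × 3600 + 17 × 60 + 43) × 30 + 5 = 571895.
Minute boundaries passed: 317; those not divisible by 10: 317 − 31 = 286; dropped labels = 2 × 286 = 572.
Actual frame index = 571895 − 572 = 571323.

571323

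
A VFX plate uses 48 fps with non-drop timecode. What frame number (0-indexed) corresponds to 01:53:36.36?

frame 327204

Total seconds to the label: (1 × 3600 + 53 × 60 + 36) = 6816.
Frame index = 6816 × 48 + 36 = 327204.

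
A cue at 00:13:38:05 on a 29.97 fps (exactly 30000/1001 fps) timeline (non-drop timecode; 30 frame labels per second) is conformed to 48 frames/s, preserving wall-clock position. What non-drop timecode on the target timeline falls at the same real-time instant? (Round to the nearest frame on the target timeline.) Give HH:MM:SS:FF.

00:13:38:47

Source frame index: (0×3600 + 13×60 + 38) × 30 + 5 = 24545.
Real time: 24545 / (30000/1001) = 4913909/6000 s.
Target frame: (4913909/6000) × (48) = 4913909/125 ≈ 39311.272 → 39311.
At 48 labels/s: frame 39311 → 00:13:38:47.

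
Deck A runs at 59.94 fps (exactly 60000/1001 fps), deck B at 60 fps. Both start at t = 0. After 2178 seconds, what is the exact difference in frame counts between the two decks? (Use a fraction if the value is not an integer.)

A emits 60000/1001 × 2178 = 11880000/91 frames; B emits 60 × 2178 = 130680.
Difference = 11880/91 frames (≈ 130.5495); B is ahead of A.

11880/91 frames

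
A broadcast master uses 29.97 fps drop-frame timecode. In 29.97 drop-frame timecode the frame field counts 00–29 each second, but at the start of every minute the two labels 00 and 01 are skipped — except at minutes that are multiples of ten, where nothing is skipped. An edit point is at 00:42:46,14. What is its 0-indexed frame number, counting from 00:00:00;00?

76918

Complete 10-minute blocks: 4, each 17982 frames → 71928.
Remaining 2 whole minutes in the current block: 1800 + 1 × 1798 = 3598 frames.
Within the current minute: 46 × 30 + 14 − 2 = 1392 (labels ;00/;01 skipped at this minute). Total = 71928 + 3598 + 1392 = 76918.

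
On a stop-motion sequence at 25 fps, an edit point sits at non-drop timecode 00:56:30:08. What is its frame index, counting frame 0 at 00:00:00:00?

Total seconds to the label: (0 × 3600 + 56 × 60 + 30) = 3390.
Frame index = 3390 × 25 + 8 = 84758.

84758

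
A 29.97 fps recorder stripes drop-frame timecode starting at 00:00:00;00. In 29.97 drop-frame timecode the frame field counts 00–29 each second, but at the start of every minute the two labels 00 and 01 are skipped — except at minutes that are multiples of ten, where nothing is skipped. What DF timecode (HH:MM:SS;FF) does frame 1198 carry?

Ten DF minutes hold 17982 frames, so frame 1198 lies in block 0 (frames 0–17981) with 1198 frames into that block.
The block's first minute is 1800 frames and the rest 1798 each; 1198 frames reaches minute 0, so 0 × 18 + 0 × 2 = 0 labels have been skipped so far.
Adding those back, label number 1198 + 0 = 1198 at 30 labels/s is 39 s + 28 f = 0 h 0 min 39 s frame 28, i.e. 00:00:39;28.

00:00:39;28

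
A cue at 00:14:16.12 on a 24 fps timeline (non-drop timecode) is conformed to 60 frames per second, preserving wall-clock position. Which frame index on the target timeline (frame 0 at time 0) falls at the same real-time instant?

frame 51390

Source frame index: (0×3600 + 14×60 + 16) × 24 + 12 = 20556.
Real time: 20556 / (24) = 1713/2 s.
Target frame: (1713/2) × (60) = 51390.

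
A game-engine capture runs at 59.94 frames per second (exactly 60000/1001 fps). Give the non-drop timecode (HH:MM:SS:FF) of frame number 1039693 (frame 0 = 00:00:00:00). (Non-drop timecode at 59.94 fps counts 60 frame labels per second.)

1039693 ÷ 60 = 17328 full seconds, remainder 13 frames.
17328 s = 4 h 48 min 48 s.
Timecode: 04:48:48:13.

04:48:48:13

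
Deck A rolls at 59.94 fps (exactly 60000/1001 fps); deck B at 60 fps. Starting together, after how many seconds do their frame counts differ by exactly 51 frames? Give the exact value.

The gap grows by |60 − 60000/1001| = 60/1001 frames per second.
Time for a 51-frame gap: 51 ÷ (60/1001) = 850.85 s.

850.85 seconds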